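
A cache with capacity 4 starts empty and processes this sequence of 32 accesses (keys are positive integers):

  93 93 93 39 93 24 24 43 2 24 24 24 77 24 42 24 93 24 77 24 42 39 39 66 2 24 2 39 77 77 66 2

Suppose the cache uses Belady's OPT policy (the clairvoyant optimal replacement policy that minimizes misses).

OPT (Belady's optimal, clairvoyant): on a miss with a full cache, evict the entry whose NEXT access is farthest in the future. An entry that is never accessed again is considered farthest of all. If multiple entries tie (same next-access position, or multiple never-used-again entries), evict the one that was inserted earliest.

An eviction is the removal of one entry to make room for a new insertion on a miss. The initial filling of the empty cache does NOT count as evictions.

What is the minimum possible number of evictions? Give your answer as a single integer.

Answer: 7

Derivation:
OPT (Belady) simulation (capacity=4):
  1. access 93: MISS. Cache: [93]
  2. access 93: HIT. Next use of 93: step 3. Cache: [93]
  3. access 93: HIT. Next use of 93: step 5. Cache: [93]
  4. access 39: MISS. Cache: [93 39]
  5. access 93: HIT. Next use of 93: step 17. Cache: [93 39]
  6. access 24: MISS. Cache: [93 39 24]
  7. access 24: HIT. Next use of 24: step 10. Cache: [93 39 24]
  8. access 43: MISS. Cache: [93 39 24 43]
  9. access 2: MISS, evict 43 (next use: never). Cache: [93 39 24 2]
  10. access 24: HIT. Next use of 24: step 11. Cache: [93 39 24 2]
  11. access 24: HIT. Next use of 24: step 12. Cache: [93 39 24 2]
  12. access 24: HIT. Next use of 24: step 14. Cache: [93 39 24 2]
  13. access 77: MISS, evict 2 (next use: step 25). Cache: [93 39 24 77]
  14. access 24: HIT. Next use of 24: step 16. Cache: [93 39 24 77]
  15. access 42: MISS, evict 39 (next use: step 22). Cache: [93 24 77 42]
  16. access 24: HIT. Next use of 24: step 18. Cache: [93 24 77 42]
  17. access 93: HIT. Next use of 93: never. Cache: [93 24 77 42]
  18. access 24: HIT. Next use of 24: step 20. Cache: [93 24 77 42]
  19. access 77: HIT. Next use of 77: step 29. Cache: [93 24 77 42]
  20. access 24: HIT. Next use of 24: step 26. Cache: [93 24 77 42]
  21. access 42: HIT. Next use of 42: never. Cache: [93 24 77 42]
  22. access 39: MISS, evict 93 (next use: never). Cache: [24 77 42 39]
  23. access 39: HIT. Next use of 39: step 28. Cache: [24 77 42 39]
  24. access 66: MISS, evict 42 (next use: never). Cache: [24 77 39 66]
  25. access 2: MISS, evict 66 (next use: step 31). Cache: [24 77 39 2]
  26. access 24: HIT. Next use of 24: never. Cache: [24 77 39 2]
  27. access 2: HIT. Next use of 2: step 32. Cache: [24 77 39 2]
  28. access 39: HIT. Next use of 39: never. Cache: [24 77 39 2]
  29. access 77: HIT. Next use of 77: step 30. Cache: [24 77 39 2]
  30. access 77: HIT. Next use of 77: never. Cache: [24 77 39 2]
  31. access 66: MISS, evict 24 (next use: never). Cache: [77 39 2 66]
  32. access 2: HIT. Next use of 2: never. Cache: [77 39 2 66]
Total: 21 hits, 11 misses, 7 evictions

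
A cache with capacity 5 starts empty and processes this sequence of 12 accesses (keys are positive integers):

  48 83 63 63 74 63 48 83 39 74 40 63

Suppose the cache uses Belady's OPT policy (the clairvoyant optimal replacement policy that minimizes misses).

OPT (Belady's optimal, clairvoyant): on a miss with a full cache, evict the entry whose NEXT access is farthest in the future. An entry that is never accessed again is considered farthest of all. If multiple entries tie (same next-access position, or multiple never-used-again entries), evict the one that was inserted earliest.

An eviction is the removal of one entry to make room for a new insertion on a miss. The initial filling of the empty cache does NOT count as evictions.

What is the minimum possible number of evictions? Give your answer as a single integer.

OPT (Belady) simulation (capacity=5):
  1. access 48: MISS. Cache: [48]
  2. access 83: MISS. Cache: [48 83]
  3. access 63: MISS. Cache: [48 83 63]
  4. access 63: HIT. Next use of 63: step 6. Cache: [48 83 63]
  5. access 74: MISS. Cache: [48 83 63 74]
  6. access 63: HIT. Next use of 63: step 12. Cache: [48 83 63 74]
  7. access 48: HIT. Next use of 48: never. Cache: [48 83 63 74]
  8. access 83: HIT. Next use of 83: never. Cache: [48 83 63 74]
  9. access 39: MISS. Cache: [48 83 63 74 39]
  10. access 74: HIT. Next use of 74: never. Cache: [48 83 63 74 39]
  11. access 40: MISS, evict 48 (next use: never). Cache: [83 63 74 39 40]
  12. access 63: HIT. Next use of 63: never. Cache: [83 63 74 39 40]
Total: 6 hits, 6 misses, 1 evictions

Answer: 1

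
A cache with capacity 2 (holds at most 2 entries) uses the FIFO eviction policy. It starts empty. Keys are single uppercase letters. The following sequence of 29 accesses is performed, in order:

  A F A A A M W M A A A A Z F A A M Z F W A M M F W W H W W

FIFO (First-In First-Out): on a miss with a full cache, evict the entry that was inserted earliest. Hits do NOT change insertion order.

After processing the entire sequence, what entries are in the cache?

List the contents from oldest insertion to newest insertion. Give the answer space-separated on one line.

FIFO simulation (capacity=2):
  1. access A: MISS. Cache (old->new): [A]
  2. access F: MISS. Cache (old->new): [A F]
  3. access A: HIT. Cache (old->new): [A F]
  4. access A: HIT. Cache (old->new): [A F]
  5. access A: HIT. Cache (old->new): [A F]
  6. access M: MISS, evict A. Cache (old->new): [F M]
  7. access W: MISS, evict F. Cache (old->new): [M W]
  8. access M: HIT. Cache (old->new): [M W]
  9. access A: MISS, evict M. Cache (old->new): [W A]
  10. access A: HIT. Cache (old->new): [W A]
  11. access A: HIT. Cache (old->new): [W A]
  12. access A: HIT. Cache (old->new): [W A]
  13. access Z: MISS, evict W. Cache (old->new): [A Z]
  14. access F: MISS, evict A. Cache (old->new): [Z F]
  15. access A: MISS, evict Z. Cache (old->new): [F A]
  16. access A: HIT. Cache (old->new): [F A]
  17. access M: MISS, evict F. Cache (old->new): [A M]
  18. access Z: MISS, evict A. Cache (old->new): [M Z]
  19. access F: MISS, evict M. Cache (old->new): [Z F]
  20. access W: MISS, evict Z. Cache (old->new): [F W]
  21. access A: MISS, evict F. Cache (old->new): [W A]
  22. access M: MISS, evict W. Cache (old->new): [A M]
  23. access M: HIT. Cache (old->new): [A M]
  24. access F: MISS, evict A. Cache (old->new): [M F]
  25. access W: MISS, evict M. Cache (old->new): [F W]
  26. access W: HIT. Cache (old->new): [F W]
  27. access H: MISS, evict F. Cache (old->new): [W H]
  28. access W: HIT. Cache (old->new): [W H]
  29. access W: HIT. Cache (old->new): [W H]
Total: 12 hits, 17 misses, 15 evictions

Answer: W H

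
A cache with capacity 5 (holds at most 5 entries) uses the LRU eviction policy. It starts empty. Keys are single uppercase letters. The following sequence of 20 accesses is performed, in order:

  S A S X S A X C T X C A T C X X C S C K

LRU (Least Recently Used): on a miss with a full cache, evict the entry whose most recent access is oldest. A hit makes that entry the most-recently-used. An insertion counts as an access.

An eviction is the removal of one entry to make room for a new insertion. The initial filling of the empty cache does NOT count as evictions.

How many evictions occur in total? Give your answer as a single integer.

LRU simulation (capacity=5):
  1. access S: MISS. Cache (LRU->MRU): [S]
  2. access A: MISS. Cache (LRU->MRU): [S A]
  3. access S: HIT. Cache (LRU->MRU): [A S]
  4. access X: MISS. Cache (LRU->MRU): [A S X]
  5. access S: HIT. Cache (LRU->MRU): [A X S]
  6. access A: HIT. Cache (LRU->MRU): [X S A]
  7. access X: HIT. Cache (LRU->MRU): [S A X]
  8. access C: MISS. Cache (LRU->MRU): [S A X C]
  9. access T: MISS. Cache (LRU->MRU): [S A X C T]
  10. access X: HIT. Cache (LRU->MRU): [S A C T X]
  11. access C: HIT. Cache (LRU->MRU): [S A T X C]
  12. access A: HIT. Cache (LRU->MRU): [S T X C A]
  13. access T: HIT. Cache (LRU->MRU): [S X C A T]
  14. access C: HIT. Cache (LRU->MRU): [S X A T C]
  15. access X: HIT. Cache (LRU->MRU): [S A T C X]
  16. access X: HIT. Cache (LRU->MRU): [S A T C X]
  17. access C: HIT. Cache (LRU->MRU): [S A T X C]
  18. access S: HIT. Cache (LRU->MRU): [A T X C S]
  19. access C: HIT. Cache (LRU->MRU): [A T X S C]
  20. access K: MISS, evict A. Cache (LRU->MRU): [T X S C K]
Total: 14 hits, 6 misses, 1 evictions

Answer: 1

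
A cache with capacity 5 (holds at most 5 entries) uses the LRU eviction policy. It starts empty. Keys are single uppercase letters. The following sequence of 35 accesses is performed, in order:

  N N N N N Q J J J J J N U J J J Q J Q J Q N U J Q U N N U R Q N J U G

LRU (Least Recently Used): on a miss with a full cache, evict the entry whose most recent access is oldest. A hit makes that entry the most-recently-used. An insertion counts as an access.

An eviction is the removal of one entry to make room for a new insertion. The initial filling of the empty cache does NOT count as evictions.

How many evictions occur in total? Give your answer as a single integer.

Answer: 1

Derivation:
LRU simulation (capacity=5):
  1. access N: MISS. Cache (LRU->MRU): [N]
  2. access N: HIT. Cache (LRU->MRU): [N]
  3. access N: HIT. Cache (LRU->MRU): [N]
  4. access N: HIT. Cache (LRU->MRU): [N]
  5. access N: HIT. Cache (LRU->MRU): [N]
  6. access Q: MISS. Cache (LRU->MRU): [N Q]
  7. access J: MISS. Cache (LRU->MRU): [N Q J]
  8. access J: HIT. Cache (LRU->MRU): [N Q J]
  9. access J: HIT. Cache (LRU->MRU): [N Q J]
  10. access J: HIT. Cache (LRU->MRU): [N Q J]
  11. access J: HIT. Cache (LRU->MRU): [N Q J]
  12. access N: HIT. Cache (LRU->MRU): [Q J N]
  13. access U: MISS. Cache (LRU->MRU): [Q J N U]
  14. access J: HIT. Cache (LRU->MRU): [Q N U J]
  15. access J: HIT. Cache (LRU->MRU): [Q N U J]
  16. access J: HIT. Cache (LRU->MRU): [Q N U J]
  17. access Q: HIT. Cache (LRU->MRU): [N U J Q]
  18. access J: HIT. Cache (LRU->MRU): [N U Q J]
  19. access Q: HIT. Cache (LRU->MRU): [N U J Q]
  20. access J: HIT. Cache (LRU->MRU): [N U Q J]
  21. access Q: HIT. Cache (LRU->MRU): [N U J Q]
  22. access N: HIT. Cache (LRU->MRU): [U J Q N]
  23. access U: HIT. Cache (LRU->MRU): [J Q N U]
  24. access J: HIT. Cache (LRU->MRU): [Q N U J]
  25. access Q: HIT. Cache (LRU->MRU): [N U J Q]
  26. access U: HIT. Cache (LRU->MRU): [N J Q U]
  27. access N: HIT. Cache (LRU->MRU): [J Q U N]
  28. access N: HIT. Cache (LRU->MRU): [J Q U N]
  29. access U: HIT. Cache (LRU->MRU): [J Q N U]
  30. access R: MISS. Cache (LRU->MRU): [J Q N U R]
  31. access Q: HIT. Cache (LRU->MRU): [J N U R Q]
  32. access N: HIT. Cache (LRU->MRU): [J U R Q N]
  33. access J: HIT. Cache (LRU->MRU): [U R Q N J]
  34. access U: HIT. Cache (LRU->MRU): [R Q N J U]
  35. access G: MISS, evict R. Cache (LRU->MRU): [Q N J U G]
Total: 29 hits, 6 misses, 1 evictions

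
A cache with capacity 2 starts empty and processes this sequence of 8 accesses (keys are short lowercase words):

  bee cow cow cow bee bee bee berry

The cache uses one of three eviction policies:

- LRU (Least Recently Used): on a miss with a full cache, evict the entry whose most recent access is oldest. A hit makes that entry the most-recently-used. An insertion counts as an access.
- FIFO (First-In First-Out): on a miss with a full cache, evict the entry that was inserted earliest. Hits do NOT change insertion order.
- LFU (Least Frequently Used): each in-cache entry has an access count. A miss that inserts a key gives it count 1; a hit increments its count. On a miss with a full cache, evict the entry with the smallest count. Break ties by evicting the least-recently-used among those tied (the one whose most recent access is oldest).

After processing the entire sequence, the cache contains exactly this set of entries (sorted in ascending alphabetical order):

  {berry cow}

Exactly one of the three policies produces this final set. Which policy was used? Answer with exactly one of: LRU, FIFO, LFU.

Answer: FIFO

Derivation:
Simulating under each policy and comparing final sets:
  LRU: final set = {bee berry} -> differs
  FIFO: final set = {berry cow} -> MATCHES target
  LFU: final set = {bee berry} -> differs
Only FIFO produces the target set.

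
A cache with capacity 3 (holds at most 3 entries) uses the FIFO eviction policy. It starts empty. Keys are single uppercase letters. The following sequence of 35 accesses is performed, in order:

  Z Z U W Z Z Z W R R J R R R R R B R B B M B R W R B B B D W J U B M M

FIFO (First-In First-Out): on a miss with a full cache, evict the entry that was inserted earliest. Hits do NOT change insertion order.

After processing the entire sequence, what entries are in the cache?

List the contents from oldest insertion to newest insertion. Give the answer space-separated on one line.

Answer: U B M

Derivation:
FIFO simulation (capacity=3):
  1. access Z: MISS. Cache (old->new): [Z]
  2. access Z: HIT. Cache (old->new): [Z]
  3. access U: MISS. Cache (old->new): [Z U]
  4. access W: MISS. Cache (old->new): [Z U W]
  5. access Z: HIT. Cache (old->new): [Z U W]
  6. access Z: HIT. Cache (old->new): [Z U W]
  7. access Z: HIT. Cache (old->new): [Z U W]
  8. access W: HIT. Cache (old->new): [Z U W]
  9. access R: MISS, evict Z. Cache (old->new): [U W R]
  10. access R: HIT. Cache (old->new): [U W R]
  11. access J: MISS, evict U. Cache (old->new): [W R J]
  12. access R: HIT. Cache (old->new): [W R J]
  13. access R: HIT. Cache (old->new): [W R J]
  14. access R: HIT. Cache (old->new): [W R J]
  15. access R: HIT. Cache (old->new): [W R J]
  16. access R: HIT. Cache (old->new): [W R J]
  17. access B: MISS, evict W. Cache (old->new): [R J B]
  18. access R: HIT. Cache (old->new): [R J B]
  19. access B: HIT. Cache (old->new): [R J B]
  20. access B: HIT. Cache (old->new): [R J B]
  21. access M: MISS, evict R. Cache (old->new): [J B M]
  22. access B: HIT. Cache (old->new): [J B M]
  23. access R: MISS, evict J. Cache (old->new): [B M R]
  24. access W: MISS, evict B. Cache (old->new): [M R W]
  25. access R: HIT. Cache (old->new): [M R W]
  26. access B: MISS, evict M. Cache (old->new): [R W B]
  27. access B: HIT. Cache (old->new): [R W B]
  28. access B: HIT. Cache (old->new): [R W B]
  29. access D: MISS, evict R. Cache (old->new): [W B D]
  30. access W: HIT. Cache (old->new): [W B D]
  31. access J: MISS, evict W. Cache (old->new): [B D J]
  32. access U: MISS, evict B. Cache (old->new): [D J U]
  33. access B: MISS, evict D. Cache (old->new): [J U B]
  34. access M: MISS, evict J. Cache (old->new): [U B M]
  35. access M: HIT. Cache (old->new): [U B M]
Total: 20 hits, 15 misses, 12 evictions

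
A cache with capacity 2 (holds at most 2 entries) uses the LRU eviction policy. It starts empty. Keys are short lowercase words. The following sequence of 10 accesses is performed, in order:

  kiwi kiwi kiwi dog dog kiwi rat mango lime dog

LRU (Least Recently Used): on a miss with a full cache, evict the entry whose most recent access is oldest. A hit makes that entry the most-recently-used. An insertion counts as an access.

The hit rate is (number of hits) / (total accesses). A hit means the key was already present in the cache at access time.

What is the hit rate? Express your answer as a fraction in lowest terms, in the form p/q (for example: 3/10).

LRU simulation (capacity=2):
  1. access kiwi: MISS. Cache (LRU->MRU): [kiwi]
  2. access kiwi: HIT. Cache (LRU->MRU): [kiwi]
  3. access kiwi: HIT. Cache (LRU->MRU): [kiwi]
  4. access dog: MISS. Cache (LRU->MRU): [kiwi dog]
  5. access dog: HIT. Cache (LRU->MRU): [kiwi dog]
  6. access kiwi: HIT. Cache (LRU->MRU): [dog kiwi]
  7. access rat: MISS, evict dog. Cache (LRU->MRU): [kiwi rat]
  8. access mango: MISS, evict kiwi. Cache (LRU->MRU): [rat mango]
  9. access lime: MISS, evict rat. Cache (LRU->MRU): [mango lime]
  10. access dog: MISS, evict mango. Cache (LRU->MRU): [lime dog]
Total: 4 hits, 6 misses, 4 evictions

Hit rate = 4/10 = 2/5

Answer: 2/5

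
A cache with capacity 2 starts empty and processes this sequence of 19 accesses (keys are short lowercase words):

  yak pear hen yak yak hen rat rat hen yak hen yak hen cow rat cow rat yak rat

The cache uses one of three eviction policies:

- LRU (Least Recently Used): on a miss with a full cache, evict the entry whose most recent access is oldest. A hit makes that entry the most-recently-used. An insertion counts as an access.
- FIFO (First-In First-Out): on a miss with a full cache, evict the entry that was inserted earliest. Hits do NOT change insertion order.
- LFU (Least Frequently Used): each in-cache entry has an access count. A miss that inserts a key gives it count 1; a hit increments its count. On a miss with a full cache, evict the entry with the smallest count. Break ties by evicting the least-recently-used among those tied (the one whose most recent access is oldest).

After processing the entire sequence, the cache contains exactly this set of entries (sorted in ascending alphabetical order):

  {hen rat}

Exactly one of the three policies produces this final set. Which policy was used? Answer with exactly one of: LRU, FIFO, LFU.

Simulating under each policy and comparing final sets:
  LRU: final set = {rat yak} -> differs
  FIFO: final set = {rat yak} -> differs
  LFU: final set = {hen rat} -> MATCHES target
Only LFU produces the target set.

Answer: LFU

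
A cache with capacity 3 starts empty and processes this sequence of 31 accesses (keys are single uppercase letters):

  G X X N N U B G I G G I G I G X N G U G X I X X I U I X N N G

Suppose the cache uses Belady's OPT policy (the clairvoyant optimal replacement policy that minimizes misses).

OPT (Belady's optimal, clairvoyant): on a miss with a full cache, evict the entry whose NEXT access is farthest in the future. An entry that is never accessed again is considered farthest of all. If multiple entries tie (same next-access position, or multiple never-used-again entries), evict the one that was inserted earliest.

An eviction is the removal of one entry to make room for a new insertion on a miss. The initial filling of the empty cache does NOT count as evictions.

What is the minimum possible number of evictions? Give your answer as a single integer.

Answer: 8

Derivation:
OPT (Belady) simulation (capacity=3):
  1. access G: MISS. Cache: [G]
  2. access X: MISS. Cache: [G X]
  3. access X: HIT. Next use of X: step 16. Cache: [G X]
  4. access N: MISS. Cache: [G X N]
  5. access N: HIT. Next use of N: step 17. Cache: [G X N]
  6. access U: MISS, evict N (next use: step 17). Cache: [G X U]
  7. access B: MISS, evict U (next use: step 19). Cache: [G X B]
  8. access G: HIT. Next use of G: step 10. Cache: [G X B]
  9. access I: MISS, evict B (next use: never). Cache: [G X I]
  10. access G: HIT. Next use of G: step 11. Cache: [G X I]
  11. access G: HIT. Next use of G: step 13. Cache: [G X I]
  12. access I: HIT. Next use of I: step 14. Cache: [G X I]
  13. access G: HIT. Next use of G: step 15. Cache: [G X I]
  14. access I: HIT. Next use of I: step 22. Cache: [G X I]
  15. access G: HIT. Next use of G: step 18. Cache: [G X I]
  16. access X: HIT. Next use of X: step 21. Cache: [G X I]
  17. access N: MISS, evict I (next use: step 22). Cache: [G X N]
  18. access G: HIT. Next use of G: step 20. Cache: [G X N]
  19. access U: MISS, evict N (next use: step 29). Cache: [G X U]
  20. access G: HIT. Next use of G: step 31. Cache: [G X U]
  21. access X: HIT. Next use of X: step 23. Cache: [G X U]
  22. access I: MISS, evict G (next use: step 31). Cache: [X U I]
  23. access X: HIT. Next use of X: step 24. Cache: [X U I]
  24. access X: HIT. Next use of X: step 28. Cache: [X U I]
  25. access I: HIT. Next use of I: step 27. Cache: [X U I]
  26. access U: HIT. Next use of U: never. Cache: [X U I]
  27. access I: HIT. Next use of I: never. Cache: [X U I]
  28. access X: HIT. Next use of X: never. Cache: [X U I]
  29. access N: MISS, evict X (next use: never). Cache: [U I N]
  30. access N: HIT. Next use of N: never. Cache: [U I N]
  31. access G: MISS, evict U (next use: never). Cache: [I N G]
Total: 20 hits, 11 misses, 8 evictions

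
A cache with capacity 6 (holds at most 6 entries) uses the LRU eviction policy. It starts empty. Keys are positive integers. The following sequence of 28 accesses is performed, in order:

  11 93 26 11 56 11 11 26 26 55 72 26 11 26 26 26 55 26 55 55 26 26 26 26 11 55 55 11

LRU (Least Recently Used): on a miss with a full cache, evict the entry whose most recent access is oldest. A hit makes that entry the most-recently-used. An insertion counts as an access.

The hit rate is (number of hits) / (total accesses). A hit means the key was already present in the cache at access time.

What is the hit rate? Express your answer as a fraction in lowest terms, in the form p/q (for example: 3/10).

LRU simulation (capacity=6):
  1. access 11: MISS. Cache (LRU->MRU): [11]
  2. access 93: MISS. Cache (LRU->MRU): [11 93]
  3. access 26: MISS. Cache (LRU->MRU): [11 93 26]
  4. access 11: HIT. Cache (LRU->MRU): [93 26 11]
  5. access 56: MISS. Cache (LRU->MRU): [93 26 11 56]
  6. access 11: HIT. Cache (LRU->MRU): [93 26 56 11]
  7. access 11: HIT. Cache (LRU->MRU): [93 26 56 11]
  8. access 26: HIT. Cache (LRU->MRU): [93 56 11 26]
  9. access 26: HIT. Cache (LRU->MRU): [93 56 11 26]
  10. access 55: MISS. Cache (LRU->MRU): [93 56 11 26 55]
  11. access 72: MISS. Cache (LRU->MRU): [93 56 11 26 55 72]
  12. access 26: HIT. Cache (LRU->MRU): [93 56 11 55 72 26]
  13. access 11: HIT. Cache (LRU->MRU): [93 56 55 72 26 11]
  14. access 26: HIT. Cache (LRU->MRU): [93 56 55 72 11 26]
  15. access 26: HIT. Cache (LRU->MRU): [93 56 55 72 11 26]
  16. access 26: HIT. Cache (LRU->MRU): [93 56 55 72 11 26]
  17. access 55: HIT. Cache (LRU->MRU): [93 56 72 11 26 55]
  18. access 26: HIT. Cache (LRU->MRU): [93 56 72 11 55 26]
  19. access 55: HIT. Cache (LRU->MRU): [93 56 72 11 26 55]
  20. access 55: HIT. Cache (LRU->MRU): [93 56 72 11 26 55]
  21. access 26: HIT. Cache (LRU->MRU): [93 56 72 11 55 26]
  22. access 26: HIT. Cache (LRU->MRU): [93 56 72 11 55 26]
  23. access 26: HIT. Cache (LRU->MRU): [93 56 72 11 55 26]
  24. access 26: HIT. Cache (LRU->MRU): [93 56 72 11 55 26]
  25. access 11: HIT. Cache (LRU->MRU): [93 56 72 55 26 11]
  26. access 55: HIT. Cache (LRU->MRU): [93 56 72 26 11 55]
  27. access 55: HIT. Cache (LRU->MRU): [93 56 72 26 11 55]
  28. access 11: HIT. Cache (LRU->MRU): [93 56 72 26 55 11]
Total: 22 hits, 6 misses, 0 evictions

Hit rate = 22/28 = 11/14

Answer: 11/14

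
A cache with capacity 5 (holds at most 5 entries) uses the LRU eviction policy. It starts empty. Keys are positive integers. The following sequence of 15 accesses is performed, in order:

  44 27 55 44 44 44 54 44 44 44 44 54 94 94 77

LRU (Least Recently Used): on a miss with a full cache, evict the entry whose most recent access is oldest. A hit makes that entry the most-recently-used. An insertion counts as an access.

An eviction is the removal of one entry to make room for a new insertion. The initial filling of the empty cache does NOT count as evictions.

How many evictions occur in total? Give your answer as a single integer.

Answer: 1

Derivation:
LRU simulation (capacity=5):
  1. access 44: MISS. Cache (LRU->MRU): [44]
  2. access 27: MISS. Cache (LRU->MRU): [44 27]
  3. access 55: MISS. Cache (LRU->MRU): [44 27 55]
  4. access 44: HIT. Cache (LRU->MRU): [27 55 44]
  5. access 44: HIT. Cache (LRU->MRU): [27 55 44]
  6. access 44: HIT. Cache (LRU->MRU): [27 55 44]
  7. access 54: MISS. Cache (LRU->MRU): [27 55 44 54]
  8. access 44: HIT. Cache (LRU->MRU): [27 55 54 44]
  9. access 44: HIT. Cache (LRU->MRU): [27 55 54 44]
  10. access 44: HIT. Cache (LRU->MRU): [27 55 54 44]
  11. access 44: HIT. Cache (LRU->MRU): [27 55 54 44]
  12. access 54: HIT. Cache (LRU->MRU): [27 55 44 54]
  13. access 94: MISS. Cache (LRU->MRU): [27 55 44 54 94]
  14. access 94: HIT. Cache (LRU->MRU): [27 55 44 54 94]
  15. access 77: MISS, evict 27. Cache (LRU->MRU): [55 44 54 94 77]
Total: 9 hits, 6 misses, 1 evictions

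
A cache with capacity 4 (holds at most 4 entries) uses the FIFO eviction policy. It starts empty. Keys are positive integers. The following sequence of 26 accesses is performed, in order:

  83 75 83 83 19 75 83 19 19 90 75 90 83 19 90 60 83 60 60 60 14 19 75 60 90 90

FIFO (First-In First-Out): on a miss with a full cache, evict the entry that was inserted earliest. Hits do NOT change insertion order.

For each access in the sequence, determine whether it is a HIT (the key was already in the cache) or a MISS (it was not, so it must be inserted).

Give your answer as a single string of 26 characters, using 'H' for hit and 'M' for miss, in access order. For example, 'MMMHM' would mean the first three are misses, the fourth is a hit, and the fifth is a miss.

FIFO simulation (capacity=4):
  1. access 83: MISS. Cache (old->new): [83]
  2. access 75: MISS. Cache (old->new): [83 75]
  3. access 83: HIT. Cache (old->new): [83 75]
  4. access 83: HIT. Cache (old->new): [83 75]
  5. access 19: MISS. Cache (old->new): [83 75 19]
  6. access 75: HIT. Cache (old->new): [83 75 19]
  7. access 83: HIT. Cache (old->new): [83 75 19]
  8. access 19: HIT. Cache (old->new): [83 75 19]
  9. access 19: HIT. Cache (old->new): [83 75 19]
  10. access 90: MISS. Cache (old->new): [83 75 19 90]
  11. access 75: HIT. Cache (old->new): [83 75 19 90]
  12. access 90: HIT. Cache (old->new): [83 75 19 90]
  13. access 83: HIT. Cache (old->new): [83 75 19 90]
  14. access 19: HIT. Cache (old->new): [83 75 19 90]
  15. access 90: HIT. Cache (old->new): [83 75 19 90]
  16. access 60: MISS, evict 83. Cache (old->new): [75 19 90 60]
  17. access 83: MISS, evict 75. Cache (old->new): [19 90 60 83]
  18. access 60: HIT. Cache (old->new): [19 90 60 83]
  19. access 60: HIT. Cache (old->new): [19 90 60 83]
  20. access 60: HIT. Cache (old->new): [19 90 60 83]
  21. access 14: MISS, evict 19. Cache (old->new): [90 60 83 14]
  22. access 19: MISS, evict 90. Cache (old->new): [60 83 14 19]
  23. access 75: MISS, evict 60. Cache (old->new): [83 14 19 75]
  24. access 60: MISS, evict 83. Cache (old->new): [14 19 75 60]
  25. access 90: MISS, evict 14. Cache (old->new): [19 75 60 90]
  26. access 90: HIT. Cache (old->new): [19 75 60 90]
Total: 15 hits, 11 misses, 7 evictions

Answer: MMHHMHHHHMHHHHHMMHHHMMMMMH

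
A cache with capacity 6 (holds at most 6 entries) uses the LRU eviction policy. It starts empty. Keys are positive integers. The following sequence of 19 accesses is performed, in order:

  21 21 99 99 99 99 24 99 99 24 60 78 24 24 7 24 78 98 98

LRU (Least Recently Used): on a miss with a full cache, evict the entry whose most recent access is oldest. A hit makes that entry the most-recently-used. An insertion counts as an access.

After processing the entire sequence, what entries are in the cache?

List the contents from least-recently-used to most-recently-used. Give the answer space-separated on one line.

LRU simulation (capacity=6):
  1. access 21: MISS. Cache (LRU->MRU): [21]
  2. access 21: HIT. Cache (LRU->MRU): [21]
  3. access 99: MISS. Cache (LRU->MRU): [21 99]
  4. access 99: HIT. Cache (LRU->MRU): [21 99]
  5. access 99: HIT. Cache (LRU->MRU): [21 99]
  6. access 99: HIT. Cache (LRU->MRU): [21 99]
  7. access 24: MISS. Cache (LRU->MRU): [21 99 24]
  8. access 99: HIT. Cache (LRU->MRU): [21 24 99]
  9. access 99: HIT. Cache (LRU->MRU): [21 24 99]
  10. access 24: HIT. Cache (LRU->MRU): [21 99 24]
  11. access 60: MISS. Cache (LRU->MRU): [21 99 24 60]
  12. access 78: MISS. Cache (LRU->MRU): [21 99 24 60 78]
  13. access 24: HIT. Cache (LRU->MRU): [21 99 60 78 24]
  14. access 24: HIT. Cache (LRU->MRU): [21 99 60 78 24]
  15. access 7: MISS. Cache (LRU->MRU): [21 99 60 78 24 7]
  16. access 24: HIT. Cache (LRU->MRU): [21 99 60 78 7 24]
  17. access 78: HIT. Cache (LRU->MRU): [21 99 60 7 24 78]
  18. access 98: MISS, evict 21. Cache (LRU->MRU): [99 60 7 24 78 98]
  19. access 98: HIT. Cache (LRU->MRU): [99 60 7 24 78 98]
Total: 12 hits, 7 misses, 1 evictions

Answer: 99 60 7 24 78 98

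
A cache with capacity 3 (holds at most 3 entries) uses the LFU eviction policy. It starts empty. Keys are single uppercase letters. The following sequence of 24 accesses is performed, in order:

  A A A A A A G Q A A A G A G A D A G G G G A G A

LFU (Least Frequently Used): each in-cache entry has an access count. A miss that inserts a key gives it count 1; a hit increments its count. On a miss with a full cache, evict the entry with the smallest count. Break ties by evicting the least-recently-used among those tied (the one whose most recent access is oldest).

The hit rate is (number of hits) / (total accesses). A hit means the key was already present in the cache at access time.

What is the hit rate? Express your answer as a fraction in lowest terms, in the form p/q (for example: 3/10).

Answer: 5/6

Derivation:
LFU simulation (capacity=3):
  1. access A: MISS. Cache: [A(c=1)]
  2. access A: HIT, count now 2. Cache: [A(c=2)]
  3. access A: HIT, count now 3. Cache: [A(c=3)]
  4. access A: HIT, count now 4. Cache: [A(c=4)]
  5. access A: HIT, count now 5. Cache: [A(c=5)]
  6. access A: HIT, count now 6. Cache: [A(c=6)]
  7. access G: MISS. Cache: [G(c=1) A(c=6)]
  8. access Q: MISS. Cache: [G(c=1) Q(c=1) A(c=6)]
  9. access A: HIT, count now 7. Cache: [G(c=1) Q(c=1) A(c=7)]
  10. access A: HIT, count now 8. Cache: [G(c=1) Q(c=1) A(c=8)]
  11. access A: HIT, count now 9. Cache: [G(c=1) Q(c=1) A(c=9)]
  12. access G: HIT, count now 2. Cache: [Q(c=1) G(c=2) A(c=9)]
  13. access A: HIT, count now 10. Cache: [Q(c=1) G(c=2) A(c=10)]
  14. access G: HIT, count now 3. Cache: [Q(c=1) G(c=3) A(c=10)]
  15. access A: HIT, count now 11. Cache: [Q(c=1) G(c=3) A(c=11)]
  16. access D: MISS, evict Q(c=1). Cache: [D(c=1) G(c=3) A(c=11)]
  17. access A: HIT, count now 12. Cache: [D(c=1) G(c=3) A(c=12)]
  18. access G: HIT, count now 4. Cache: [D(c=1) G(c=4) A(c=12)]
  19. access G: HIT, count now 5. Cache: [D(c=1) G(c=5) A(c=12)]
  20. access G: HIT, count now 6. Cache: [D(c=1) G(c=6) A(c=12)]
  21. access G: HIT, count now 7. Cache: [D(c=1) G(c=7) A(c=12)]
  22. access A: HIT, count now 13. Cache: [D(c=1) G(c=7) A(c=13)]
  23. access G: HIT, count now 8. Cache: [D(c=1) G(c=8) A(c=13)]
  24. access A: HIT, count now 14. Cache: [D(c=1) G(c=8) A(c=14)]
Total: 20 hits, 4 misses, 1 evictions

Hit rate = 20/24 = 5/6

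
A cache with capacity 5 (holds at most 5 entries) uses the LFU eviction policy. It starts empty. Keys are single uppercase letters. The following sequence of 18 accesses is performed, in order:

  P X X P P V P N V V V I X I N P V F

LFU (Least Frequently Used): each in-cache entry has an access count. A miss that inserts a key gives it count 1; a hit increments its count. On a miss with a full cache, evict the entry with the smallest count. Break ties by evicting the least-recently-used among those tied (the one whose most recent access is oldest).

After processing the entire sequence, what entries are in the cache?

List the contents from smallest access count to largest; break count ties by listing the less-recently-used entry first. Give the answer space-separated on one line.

Answer: F N X P V

Derivation:
LFU simulation (capacity=5):
  1. access P: MISS. Cache: [P(c=1)]
  2. access X: MISS. Cache: [P(c=1) X(c=1)]
  3. access X: HIT, count now 2. Cache: [P(c=1) X(c=2)]
  4. access P: HIT, count now 2. Cache: [X(c=2) P(c=2)]
  5. access P: HIT, count now 3. Cache: [X(c=2) P(c=3)]
  6. access V: MISS. Cache: [V(c=1) X(c=2) P(c=3)]
  7. access P: HIT, count now 4. Cache: [V(c=1) X(c=2) P(c=4)]
  8. access N: MISS. Cache: [V(c=1) N(c=1) X(c=2) P(c=4)]
  9. access V: HIT, count now 2. Cache: [N(c=1) X(c=2) V(c=2) P(c=4)]
  10. access V: HIT, count now 3. Cache: [N(c=1) X(c=2) V(c=3) P(c=4)]
  11. access V: HIT, count now 4. Cache: [N(c=1) X(c=2) P(c=4) V(c=4)]
  12. access I: MISS. Cache: [N(c=1) I(c=1) X(c=2) P(c=4) V(c=4)]
  13. access X: HIT, count now 3. Cache: [N(c=1) I(c=1) X(c=3) P(c=4) V(c=4)]
  14. access I: HIT, count now 2. Cache: [N(c=1) I(c=2) X(c=3) P(c=4) V(c=4)]
  15. access N: HIT, count now 2. Cache: [I(c=2) N(c=2) X(c=3) P(c=4) V(c=4)]
  16. access P: HIT, count now 5. Cache: [I(c=2) N(c=2) X(c=3) V(c=4) P(c=5)]
  17. access V: HIT, count now 5. Cache: [I(c=2) N(c=2) X(c=3) P(c=5) V(c=5)]
  18. access F: MISS, evict I(c=2). Cache: [F(c=1) N(c=2) X(c=3) P(c=5) V(c=5)]
Total: 12 hits, 6 misses, 1 evictions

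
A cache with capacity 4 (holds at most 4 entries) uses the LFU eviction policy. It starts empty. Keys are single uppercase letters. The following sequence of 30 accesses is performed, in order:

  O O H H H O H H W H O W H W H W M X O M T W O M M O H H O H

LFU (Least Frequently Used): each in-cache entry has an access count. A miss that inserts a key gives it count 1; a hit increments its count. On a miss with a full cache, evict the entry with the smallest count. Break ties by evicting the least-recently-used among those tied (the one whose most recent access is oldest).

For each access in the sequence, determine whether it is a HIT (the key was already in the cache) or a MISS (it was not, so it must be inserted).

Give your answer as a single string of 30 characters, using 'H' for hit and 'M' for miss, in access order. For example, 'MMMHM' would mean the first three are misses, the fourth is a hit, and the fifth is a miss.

LFU simulation (capacity=4):
  1. access O: MISS. Cache: [O(c=1)]
  2. access O: HIT, count now 2. Cache: [O(c=2)]
  3. access H: MISS. Cache: [H(c=1) O(c=2)]
  4. access H: HIT, count now 2. Cache: [O(c=2) H(c=2)]
  5. access H: HIT, count now 3. Cache: [O(c=2) H(c=3)]
  6. access O: HIT, count now 3. Cache: [H(c=3) O(c=3)]
  7. access H: HIT, count now 4. Cache: [O(c=3) H(c=4)]
  8. access H: HIT, count now 5. Cache: [O(c=3) H(c=5)]
  9. access W: MISS. Cache: [W(c=1) O(c=3) H(c=5)]
  10. access H: HIT, count now 6. Cache: [W(c=1) O(c=3) H(c=6)]
  11. access O: HIT, count now 4. Cache: [W(c=1) O(c=4) H(c=6)]
  12. access W: HIT, count now 2. Cache: [W(c=2) O(c=4) H(c=6)]
  13. access H: HIT, count now 7. Cache: [W(c=2) O(c=4) H(c=7)]
  14. access W: HIT, count now 3. Cache: [W(c=3) O(c=4) H(c=7)]
  15. access H: HIT, count now 8. Cache: [W(c=3) O(c=4) H(c=8)]
  16. access W: HIT, count now 4. Cache: [O(c=4) W(c=4) H(c=8)]
  17. access M: MISS. Cache: [M(c=1) O(c=4) W(c=4) H(c=8)]
  18. access X: MISS, evict M(c=1). Cache: [X(c=1) O(c=4) W(c=4) H(c=8)]
  19. access O: HIT, count now 5. Cache: [X(c=1) W(c=4) O(c=5) H(c=8)]
  20. access M: MISS, evict X(c=1). Cache: [M(c=1) W(c=4) O(c=5) H(c=8)]
  21. access T: MISS, evict M(c=1). Cache: [T(c=1) W(c=4) O(c=5) H(c=8)]
  22. access W: HIT, count now 5. Cache: [T(c=1) O(c=5) W(c=5) H(c=8)]
  23. access O: HIT, count now 6. Cache: [T(c=1) W(c=5) O(c=6) H(c=8)]
  24. access M: MISS, evict T(c=1). Cache: [M(c=1) W(c=5) O(c=6) H(c=8)]
  25. access M: HIT, count now 2. Cache: [M(c=2) W(c=5) O(c=6) H(c=8)]
  26. access O: HIT, count now 7. Cache: [M(c=2) W(c=5) O(c=7) H(c=8)]
  27. access H: HIT, count now 9. Cache: [M(c=2) W(c=5) O(c=7) H(c=9)]
  28. access H: HIT, count now 10. Cache: [M(c=2) W(c=5) O(c=7) H(c=10)]
  29. access O: HIT, count now 8. Cache: [M(c=2) W(c=5) O(c=8) H(c=10)]
  30. access H: HIT, count now 11. Cache: [M(c=2) W(c=5) O(c=8) H(c=11)]
Total: 22 hits, 8 misses, 4 evictions

Answer: MHMHHHHHMHHHHHHHMMHMMHHMHHHHHH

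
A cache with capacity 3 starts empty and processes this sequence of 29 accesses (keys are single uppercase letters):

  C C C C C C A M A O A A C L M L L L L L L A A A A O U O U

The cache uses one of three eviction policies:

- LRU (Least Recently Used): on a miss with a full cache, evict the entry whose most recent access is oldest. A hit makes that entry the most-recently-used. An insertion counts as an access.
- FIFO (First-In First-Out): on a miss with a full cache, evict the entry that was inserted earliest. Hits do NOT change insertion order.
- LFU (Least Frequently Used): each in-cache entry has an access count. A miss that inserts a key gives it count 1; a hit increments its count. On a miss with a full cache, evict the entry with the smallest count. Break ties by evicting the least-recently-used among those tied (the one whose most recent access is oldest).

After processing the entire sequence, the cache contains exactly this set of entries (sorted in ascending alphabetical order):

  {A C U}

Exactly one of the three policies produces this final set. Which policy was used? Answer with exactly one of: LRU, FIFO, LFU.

Simulating under each policy and comparing final sets:
  LRU: final set = {A O U} -> differs
  FIFO: final set = {A O U} -> differs
  LFU: final set = {A C U} -> MATCHES target
Only LFU produces the target set.

Answer: LFU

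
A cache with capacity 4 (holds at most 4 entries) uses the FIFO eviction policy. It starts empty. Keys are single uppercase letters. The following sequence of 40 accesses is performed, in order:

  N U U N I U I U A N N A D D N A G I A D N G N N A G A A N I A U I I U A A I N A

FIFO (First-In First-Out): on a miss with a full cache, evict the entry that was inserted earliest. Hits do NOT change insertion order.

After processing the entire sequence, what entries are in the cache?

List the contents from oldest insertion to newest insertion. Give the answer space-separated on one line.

Answer: I A U N

Derivation:
FIFO simulation (capacity=4):
  1. access N: MISS. Cache (old->new): [N]
  2. access U: MISS. Cache (old->new): [N U]
  3. access U: HIT. Cache (old->new): [N U]
  4. access N: HIT. Cache (old->new): [N U]
  5. access I: MISS. Cache (old->new): [N U I]
  6. access U: HIT. Cache (old->new): [N U I]
  7. access I: HIT. Cache (old->new): [N U I]
  8. access U: HIT. Cache (old->new): [N U I]
  9. access A: MISS. Cache (old->new): [N U I A]
  10. access N: HIT. Cache (old->new): [N U I A]
  11. access N: HIT. Cache (old->new): [N U I A]
  12. access A: HIT. Cache (old->new): [N U I A]
  13. access D: MISS, evict N. Cache (old->new): [U I A D]
  14. access D: HIT. Cache (old->new): [U I A D]
  15. access N: MISS, evict U. Cache (old->new): [I A D N]
  16. access A: HIT. Cache (old->new): [I A D N]
  17. access G: MISS, evict I. Cache (old->new): [A D N G]
  18. access I: MISS, evict A. Cache (old->new): [D N G I]
  19. access A: MISS, evict D. Cache (old->new): [N G I A]
  20. access D: MISS, evict N. Cache (old->new): [G I A D]
  21. access N: MISS, evict G. Cache (old->new): [I A D N]
  22. access G: MISS, evict I. Cache (old->new): [A D N G]
  23. access N: HIT. Cache (old->new): [A D N G]
  24. access N: HIT. Cache (old->new): [A D N G]
  25. access A: HIT. Cache (old->new): [A D N G]
  26. access G: HIT. Cache (old->new): [A D N G]
  27. access A: HIT. Cache (old->new): [A D N G]
  28. access A: HIT. Cache (old->new): [A D N G]
  29. access N: HIT. Cache (old->new): [A D N G]
  30. access I: MISS, evict A. Cache (old->new): [D N G I]
  31. access A: MISS, evict D. Cache (old->new): [N G I A]
  32. access U: MISS, evict N. Cache (old->new): [G I A U]
  33. access I: HIT. Cache (old->new): [G I A U]
  34. access I: HIT. Cache (old->new): [G I A U]
  35. access U: HIT. Cache (old->new): [G I A U]
  36. access A: HIT. Cache (old->new): [G I A U]
  37. access A: HIT. Cache (old->new): [G I A U]
  38. access I: HIT. Cache (old->new): [G I A U]
  39. access N: MISS, evict G. Cache (old->new): [I A U N]
  40. access A: HIT. Cache (old->new): [I A U N]
Total: 24 hits, 16 misses, 12 evictions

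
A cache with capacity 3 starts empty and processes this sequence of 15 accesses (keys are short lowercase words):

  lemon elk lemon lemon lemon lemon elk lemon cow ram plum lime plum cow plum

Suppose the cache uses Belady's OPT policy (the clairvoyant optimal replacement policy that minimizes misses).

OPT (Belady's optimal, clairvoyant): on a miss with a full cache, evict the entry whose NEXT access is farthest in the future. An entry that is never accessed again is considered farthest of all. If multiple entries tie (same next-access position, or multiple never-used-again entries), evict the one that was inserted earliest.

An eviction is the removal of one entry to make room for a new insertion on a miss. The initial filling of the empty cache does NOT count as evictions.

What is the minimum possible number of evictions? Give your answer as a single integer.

Answer: 3

Derivation:
OPT (Belady) simulation (capacity=3):
  1. access lemon: MISS. Cache: [lemon]
  2. access elk: MISS. Cache: [lemon elk]
  3. access lemon: HIT. Next use of lemon: step 4. Cache: [lemon elk]
  4. access lemon: HIT. Next use of lemon: step 5. Cache: [lemon elk]
  5. access lemon: HIT. Next use of lemon: step 6. Cache: [lemon elk]
  6. access lemon: HIT. Next use of lemon: step 8. Cache: [lemon elk]
  7. access elk: HIT. Next use of elk: never. Cache: [lemon elk]
  8. access lemon: HIT. Next use of lemon: never. Cache: [lemon elk]
  9. access cow: MISS. Cache: [lemon elk cow]
  10. access ram: MISS, evict lemon (next use: never). Cache: [elk cow ram]
  11. access plum: MISS, evict elk (next use: never). Cache: [cow ram plum]
  12. access lime: MISS, evict ram (next use: never). Cache: [cow plum lime]
  13. access plum: HIT. Next use of plum: step 15. Cache: [cow plum lime]
  14. access cow: HIT. Next use of cow: never. Cache: [cow plum lime]
  15. access plum: HIT. Next use of plum: never. Cache: [cow plum lime]
Total: 9 hits, 6 misses, 3 evictions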